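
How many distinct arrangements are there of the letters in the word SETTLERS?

SETTLERS has 8 letters with E appearing twice, S appearing twice, and T appearing twice.
Dividing 8! = 40320 by 2!·2!·2! = 8 for the repeated letters gives 5040.

5040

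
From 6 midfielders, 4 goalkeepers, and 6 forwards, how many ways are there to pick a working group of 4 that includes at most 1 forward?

930

Split by how many forwards are chosen (0 through 1).
Sum: C(6,0)·C(10,4) + C(6,1)·C(10,3) = 210 + 720 = 930.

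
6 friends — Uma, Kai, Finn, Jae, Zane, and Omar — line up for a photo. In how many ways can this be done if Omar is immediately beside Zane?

240

Glue Omar and Zane into one block (2 internal orders), leaving 5 units to arrange in a row.
So the count is 2·(5)! = 240.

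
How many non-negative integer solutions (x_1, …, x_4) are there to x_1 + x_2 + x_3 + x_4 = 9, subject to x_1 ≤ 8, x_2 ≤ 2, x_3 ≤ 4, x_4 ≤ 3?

59

Ignoring the caps, the number of non-negative solutions to x_1+…+x_4 = 9 is C(12,3) = 220.
Subtract solutions that violate a single cap (substitute x_i' = x_i − (cap_i+1)): x_1 ≥ 9 gives C(3,3) = 1; x_2 ≥ 3 gives C(9,3) = 84; x_3 ≥ 5 gives C(7,3) = 35; x_4 ≥ 4 gives C(8,3) = 56. Together 176.
Add back pairs where two caps are both exceeded: 0 + 0 + 0 + 4 + 10 + 1 = 15.
By inclusion–exclusion the count is 220 − 176 + 15 = 59.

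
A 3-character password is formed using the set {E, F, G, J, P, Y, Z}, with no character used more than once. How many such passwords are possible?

Choose and order 3 of the 7 symbols: the first character has 7 options, the next 6, then 5.
7 × 6 × 5 = 210.

210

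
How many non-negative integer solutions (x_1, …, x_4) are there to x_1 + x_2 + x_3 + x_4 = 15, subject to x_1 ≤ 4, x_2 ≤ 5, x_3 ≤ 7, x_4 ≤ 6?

105

Without the upper bounds there are C(18,3) = 816 ways to split 15 among 4 variables.
Subtract solutions that violate a single cap (substitute x_i' = x_i − (cap_i+1)): x_1 ≥ 5 gives C(13,3) = 286; x_2 ≥ 6 gives C(12,3) = 220; x_3 ≥ 8 gives C(10,3) = 120; x_4 ≥ 7 gives C(11,3) = 165. Together 791.
Add back pairs where two caps are both exceeded: 35 + 10 + 20 + 4 + 10 + 1 = 80.
By inclusion–exclusion the count is 816 − 791 + 80 = 105.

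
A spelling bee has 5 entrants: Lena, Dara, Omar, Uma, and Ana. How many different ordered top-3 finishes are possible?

This is an ordered selection of 3 from 5: P(5,3).
That gives 5 × 4 × 3 = 60.

60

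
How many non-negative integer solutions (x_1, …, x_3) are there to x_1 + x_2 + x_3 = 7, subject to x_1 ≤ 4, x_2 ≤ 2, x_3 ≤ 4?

Without the upper bounds there are C(9,2) = 36 ways to split 7 among 3 variables.
Subtract solutions that violate a single cap (substitute x_i' = x_i − (cap_i+1)): x_1 ≥ 5 gives C(4,2) = 6; x_2 ≥ 3 gives C(6,2) = 15; x_3 ≥ 5 gives C(4,2) = 6. Together 27.
No two caps can be exceeded simultaneously, so the pair terms are all 0.
By inclusion–exclusion the count is 36 − 27 + 0 = 9.

9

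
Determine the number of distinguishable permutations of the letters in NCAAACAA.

The 8 letters of NCAAACAA have repeats: A appearing 5 times and C appearing twice.
Dividing 8! = 40320 by 5!·2! = 240 for the repeated letters gives 168.

168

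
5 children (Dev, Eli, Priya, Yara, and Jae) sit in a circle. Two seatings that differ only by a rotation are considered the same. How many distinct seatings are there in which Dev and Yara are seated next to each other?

12

Treat {Dev, Yara} as one unit (2 internal orders) and seat the resulting 4 units around the table: (3)! circular arrangements.
So 2 × (3)! = 2 × 6 = 12.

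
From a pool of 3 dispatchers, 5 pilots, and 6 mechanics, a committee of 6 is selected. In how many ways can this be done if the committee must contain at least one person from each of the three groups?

Unrestricted: C(14,6) = 3003 ways to pick any 6 of the 14.
Selections missing a whole group: no dispatchers → C(11,6) = 462; no pilots → C(9,6) = 84; no mechanics → C(8,6) = 28.
Add back selections omitting two groups (i.e. drawn from a single group): C(3,6) + C(5,6) + C(6,6) = 1.
By inclusion–exclusion: 3003 − 574 + 1 = 2430.

2430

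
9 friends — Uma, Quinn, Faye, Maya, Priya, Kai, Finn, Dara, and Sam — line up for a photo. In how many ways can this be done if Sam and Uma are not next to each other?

282240

There are 9! = 362880 arrangements in all. If Sam and Uma are adjacent, merging them into one block gives 2·(8)! = 80640 arrangements.
Complementary counting: 362880 − 80640 = 282240.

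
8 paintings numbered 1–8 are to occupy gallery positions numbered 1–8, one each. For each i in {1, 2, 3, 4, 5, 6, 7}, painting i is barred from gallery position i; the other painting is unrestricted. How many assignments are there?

16687

Let Aᵢ (for 1 ≤ i ≤ 7) be the placements that put painting i in its forbidden gallery position. Any j of these fix j positions, leaving (8−j)! ways to fill the rest, and there are C(7,j) ways to pick which j.
By inclusion–exclusion, the number of valid placements is Σ_{j=0}^{7} (−1)^j C(7,j)·(8−j)!.
Computing: 40320 − 35280 + 15120 − 4200 + 840 − 126 + 14 − 1 = 16687.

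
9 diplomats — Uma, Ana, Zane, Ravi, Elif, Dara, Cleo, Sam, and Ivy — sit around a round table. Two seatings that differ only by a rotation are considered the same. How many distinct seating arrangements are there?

Seat Uma anywhere (absorbing the rotational symmetry), then permute the other 8: (8)! = 40320.

40320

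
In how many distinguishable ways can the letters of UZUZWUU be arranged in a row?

105

UZUZWUU has 7 letters with U appearing 4 times and Z appearing twice.
The number of distinct arrangements is 7!/(4!·2!) = 5040/48 = 105.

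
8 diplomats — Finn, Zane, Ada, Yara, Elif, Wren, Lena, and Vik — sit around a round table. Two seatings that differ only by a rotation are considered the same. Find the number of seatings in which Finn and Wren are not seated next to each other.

3600

All circular seatings of 8 people number (7)! = 5040.
Seatings with Finn beside Wren: treat them as a block with 2 internal orders, giving 2 × (6)! = 1440.
Subtracting, 5040 − 1440 = 3600.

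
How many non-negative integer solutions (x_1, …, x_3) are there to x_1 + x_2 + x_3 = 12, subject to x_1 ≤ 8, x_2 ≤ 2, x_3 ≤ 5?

9

Ignoring the caps, the number of non-negative solutions to x_1+…+x_3 = 12 is C(14,2) = 91.
Subtract solutions that violate a single cap (substitute x_i' = x_i − (cap_i+1)): x_1 ≥ 9 gives C(5,2) = 10; x_2 ≥ 3 gives C(11,2) = 55; x_3 ≥ 6 gives C(8,2) = 28. Together 93.
Add back pairs where two caps are both exceeded: 1 + 0 + 10 = 11.
By inclusion–exclusion the count is 91 − 93 + 11 = 9.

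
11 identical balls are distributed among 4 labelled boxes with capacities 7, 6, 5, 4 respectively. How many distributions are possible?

170

Ignoring the caps, the number of non-negative solutions to x_1+…+x_4 = 11 is C(14,3) = 364.
Subtract solutions that violate a single cap (substitute x_i' = x_i − (cap_i+1)): x_1 ≥ 8 gives C(6,3) = 20; x_2 ≥ 7 gives C(7,3) = 35; x_3 ≥ 6 gives C(8,3) = 56; x_4 ≥ 5 gives C(9,3) = 84. Together 195.
Add back pairs where two caps are both exceeded: 0 + 0 + 0 + 0 + 0 + 1 = 1.
By inclusion–exclusion the count is 364 − 195 + 1 = 170.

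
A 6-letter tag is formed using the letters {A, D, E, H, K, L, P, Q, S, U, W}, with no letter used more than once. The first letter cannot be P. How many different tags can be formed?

The first letter has 11−1 = 10 choices (anything except P).
The remaining 5 letters are filled from the other 10 symbols without repetition: 10 × 9 × 8 × 7 × 6 = 30240.
Total: 10 × 30240 = 302400.

302400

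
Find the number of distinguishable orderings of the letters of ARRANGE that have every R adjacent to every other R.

Treat the 2 copies of R as a single block. The multiset to arrange is then {RR, A, A, E, G, N}, 6 items in all.
That gives (6)!/(2!) = 360 arrangements.

360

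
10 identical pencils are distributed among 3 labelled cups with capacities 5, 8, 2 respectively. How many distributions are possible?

15

By stars and bars, unrestricted non-negative solutions to x_1+…+x_3 = 10 number C(10+2,2) = 66.
Subtract solutions that violate a single cap (substitute x_i' = x_i − (cap_i+1)): x_1 ≥ 6 gives C(6,2) = 15; x_2 ≥ 9 gives C(3,2) = 3; x_3 ≥ 3 gives C(9,2) = 36. Together 54.
Add back pairs where two caps are both exceeded: 0 + 3 + 0 = 3.
By inclusion–exclusion the count is 66 − 54 + 3 = 15.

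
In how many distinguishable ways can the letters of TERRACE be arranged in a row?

TERRACE has 7 letters with E appearing twice and R appearing twice.
The number of distinct arrangements is 7!/(2!·2!) = 5040/4 = 1260.

1260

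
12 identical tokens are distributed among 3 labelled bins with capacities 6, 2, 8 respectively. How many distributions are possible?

12

By stars and bars, unrestricted non-negative solutions to x_1+…+x_3 = 12 number C(12+2,2) = 91.
Subtract solutions that violate a single cap (substitute x_i' = x_i − (cap_i+1)): x_1 ≥ 7 gives C(7,2) = 21; x_2 ≥ 3 gives C(11,2) = 55; x_3 ≥ 9 gives C(5,2) = 10. Together 86.
Add back pairs where two caps are both exceeded: 6 + 0 + 1 = 7.
By inclusion–exclusion the count is 91 − 86 + 7 = 12.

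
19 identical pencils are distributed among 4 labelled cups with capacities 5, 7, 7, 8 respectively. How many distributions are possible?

By stars and bars, unrestricted non-negative solutions to x_1+…+x_4 = 19 number C(19+3,3) = 1540.
Subtract solutions that violate a single cap (substitute x_i' = x_i − (cap_i+1)): x_1 ≥ 6 gives C(16,3) = 560; x_2 ≥ 8 gives C(14,3) = 364; x_3 ≥ 8 gives C(14,3) = 364; x_4 ≥ 9 gives C(13,3) = 286. Together 1574.
Add back pairs where two caps are both exceeded: 56 + 56 + 35 + 20 + 10 + 10 = 187.
By inclusion–exclusion the count is 1540 − 1574 + 187 = 153.

153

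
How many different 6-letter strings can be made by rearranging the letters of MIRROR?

Letter multiplicities in MIRROR: I×1, M×1, O×1, R×3.
So there are 6! / (3!) = 120 distinguishable arrangements.

120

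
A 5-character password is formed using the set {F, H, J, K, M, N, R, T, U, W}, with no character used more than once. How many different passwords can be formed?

Choose and order 5 of the 10 symbols: the first character has 10 options, the next 9, and so on down to 6.
That product is 10 × 9 × 8 × 7 × 6 = 30240.

30240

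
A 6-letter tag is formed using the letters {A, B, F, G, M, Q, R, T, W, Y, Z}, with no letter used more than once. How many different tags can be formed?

332640

This is a permutation of 6 out of 11: P(11,6) = 11!/5!.
That product is 11 × 10 × 9 × 8 × 7 × 6 = 332640.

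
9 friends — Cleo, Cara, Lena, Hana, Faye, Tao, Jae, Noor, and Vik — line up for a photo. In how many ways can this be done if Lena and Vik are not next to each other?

282240

There are 9! = 362880 arrangements in all. If Lena and Vik are adjacent, merging them into one block gives 2·(8)! = 80640 arrangements.
So 362880 − 80640 = 282240 arrangements keep them apart.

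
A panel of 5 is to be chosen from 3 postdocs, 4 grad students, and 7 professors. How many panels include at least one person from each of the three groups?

1288

Unrestricted: C(14,5) = 2002 ways to pick any 5 of the 14.
Selections missing a whole group: no postdocs → C(11,5) = 462; no grad students → C(10,5) = 252; no professors → C(7,5) = 21.
Add back selections omitting two groups (i.e. drawn from a single group): C(3,5) + C(4,5) + C(7,5) = 21.
By inclusion–exclusion: 2002 − 735 + 21 = 1288.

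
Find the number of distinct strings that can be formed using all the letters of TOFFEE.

180

The 6 letters of TOFFEE have repeats: E appearing twice and F appearing twice.
The number of distinct arrangements is 6!/(2!·2!) = 720/4 = 180.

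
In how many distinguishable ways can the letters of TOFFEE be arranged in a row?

The 6 letters of TOFFEE have repeats: E appearing twice and F appearing twice.
The number of distinct arrangements is 6!/(2!·2!) = 720/4 = 180.

180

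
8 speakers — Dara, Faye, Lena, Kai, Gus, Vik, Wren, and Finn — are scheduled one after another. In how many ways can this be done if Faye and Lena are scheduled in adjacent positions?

Glue Faye and Lena into one block (2 internal orders), leaving 7 units to arrange in a row.
So the count is 2·(7)! = 10080.

10080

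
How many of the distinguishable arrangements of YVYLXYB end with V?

120

With the last slot taken by V, it remains to arrange the other 6 letters (YYLXYB).
Those 6 letters have Y appearing 3 times, giving (6)!/(3!) = 120.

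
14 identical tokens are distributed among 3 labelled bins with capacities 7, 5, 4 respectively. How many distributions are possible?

6

Ignoring the caps, the number of non-negative solutions to x_1+…+x_3 = 14 is C(16,2) = 120.
Subtract solutions that violate a single cap (substitute x_i' = x_i − (cap_i+1)): x_1 ≥ 8 gives C(8,2) = 28; x_2 ≥ 6 gives C(10,2) = 45; x_3 ≥ 5 gives C(11,2) = 55. Together 128.
Add back pairs where two caps are both exceeded: 1 + 3 + 10 = 14.
By inclusion–exclusion the count is 120 − 128 + 14 = 6.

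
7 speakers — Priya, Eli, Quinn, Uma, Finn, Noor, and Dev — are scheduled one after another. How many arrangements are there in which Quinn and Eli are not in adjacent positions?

There are 7! = 5040 arrangements in all. If Quinn and Eli are adjacent, merging them into one block gives 2·(6)! = 1440 arrangements.
Complementary counting: 5040 − 1440 = 3600.

3600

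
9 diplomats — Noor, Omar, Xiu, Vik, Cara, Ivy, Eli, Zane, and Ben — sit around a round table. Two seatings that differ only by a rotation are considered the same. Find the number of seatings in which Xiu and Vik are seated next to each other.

10080

Glue Xiu and Vik into a block (2 internal orders). Seating 8 units around a circle gives (7)! arrangements.
So 2 × (7)! = 2 × 5040 = 10080.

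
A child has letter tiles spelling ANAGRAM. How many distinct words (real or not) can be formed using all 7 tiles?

840

The 7 letters of ANAGRAM have repeats: A appearing 3 times.
So there are 7! / (3!) = 840 distinguishable arrangements.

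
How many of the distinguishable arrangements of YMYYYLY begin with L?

Fix L in the first position and arrange the remaining 6 letters.
Those 6 letters have Y appearing 5 times, giving (6)!/(5!) = 6.

6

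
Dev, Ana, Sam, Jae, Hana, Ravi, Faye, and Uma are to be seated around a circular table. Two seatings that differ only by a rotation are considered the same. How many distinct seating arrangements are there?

Around a circle, 8 distinct people have 8!/8 = (7)! = 5040 rotationally distinct seatings.

5040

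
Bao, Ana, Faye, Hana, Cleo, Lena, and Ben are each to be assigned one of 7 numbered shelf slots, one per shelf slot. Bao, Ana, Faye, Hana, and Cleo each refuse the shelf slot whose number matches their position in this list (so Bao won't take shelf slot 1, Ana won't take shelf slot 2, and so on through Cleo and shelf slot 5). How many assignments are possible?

2428

Let Aᵢ (for 1 ≤ i ≤ 5) be the placements that put person i in their forbidden shelf slot. Any j of these fix j positions, leaving (7−j)! ways to fill the rest, and there are C(5,j) ways to pick which j.
By inclusion–exclusion, the number of valid placements is Σ_{j=0}^{5} (−1)^j C(5,j)·(7−j)!.
Computing: 5040 − 3600 + 1200 − 240 + 30 − 2 = 2428.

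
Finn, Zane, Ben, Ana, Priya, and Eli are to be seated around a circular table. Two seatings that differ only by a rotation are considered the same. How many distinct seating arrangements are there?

Fix one person's seat to break rotational symmetry; the remaining 5 people can be arranged in (5)! = 120 ways.

120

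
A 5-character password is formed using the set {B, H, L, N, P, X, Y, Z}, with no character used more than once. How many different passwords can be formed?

6720

Choose and order 5 of the 8 symbols: the first character has 8 options, the next 7, and so on down to 4.
8 × 7 × 6 × 5 × 4 = 6720.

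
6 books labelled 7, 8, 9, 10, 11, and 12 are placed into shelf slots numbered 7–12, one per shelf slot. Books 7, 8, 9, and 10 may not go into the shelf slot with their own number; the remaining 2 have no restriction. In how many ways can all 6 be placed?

362

Let Aᵢ (for 7 ≤ i ≤ 10) be the placements that put book i in its forbidden shelf slot. Any j of these fix j positions, leaving (6−j)! ways to fill the rest, and there are C(4,j) ways to pick which j.
By inclusion–exclusion, the number of valid placements is Σ_{j=0}^{4} (−1)^j C(4,j)·(6−j)!.
Computing: 720 − 480 + 144 − 24 + 2 = 362.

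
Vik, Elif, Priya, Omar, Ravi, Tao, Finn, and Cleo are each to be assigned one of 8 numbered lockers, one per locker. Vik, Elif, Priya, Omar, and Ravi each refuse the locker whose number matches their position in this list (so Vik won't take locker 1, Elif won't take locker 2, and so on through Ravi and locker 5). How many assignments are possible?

Let Aᵢ (for 1 ≤ i ≤ 5) be the placements that put person i in their forbidden locker. Any j of these fix j positions, leaving (8−j)! ways to fill the rest, and there are C(5,j) ways to pick which j.
By inclusion–exclusion, the number of valid placements is Σ_{j=0}^{5} (−1)^j C(5,j)·(8−j)!.
Computing: 40320 − 25200 + 7200 − 1200 + 120 − 6 = 21234.

21234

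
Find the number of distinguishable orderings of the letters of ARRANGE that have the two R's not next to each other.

There are 7!/(2!·2!) = 1260 arrangements of ARRANGE in total.
If the two R's are adjacent, glue them into one block, leaving 6 items to arrange: (6)!/(2!) = 360 ways.
Subtracting, 1260 − 360 = 900 arrangements keep the R's apart.

900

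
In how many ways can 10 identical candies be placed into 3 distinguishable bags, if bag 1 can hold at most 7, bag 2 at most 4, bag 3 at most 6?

29

Without the upper bounds there are C(12,2) = 66 ways to split 10 among 3 bags.
Subtract solutions that violate a single cap (substitute x_i' = x_i − (cap_i+1)): x_1 ≥ 8 gives C(4,2) = 6; x_2 ≥ 5 gives C(7,2) = 21; x_3 ≥ 7 gives C(5,2) = 10. Together 37.
No two caps can be exceeded simultaneously, so the pair terms are all 0.
By inclusion–exclusion the count is 66 − 37 + 0 = 29.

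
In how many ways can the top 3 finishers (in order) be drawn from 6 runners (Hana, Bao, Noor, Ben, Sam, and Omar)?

There are 6 choices for 1st place, 5 for 2nd, and 4 for 3rd.
That gives 6 × 5 × 4 = 120.

120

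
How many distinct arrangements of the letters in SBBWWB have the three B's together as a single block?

Treat the 3 copies of B as a single block. The multiset to arrange is then {BBB, S, W, W}, 4 items in all.
That gives (4)!/(2!) = 12 arrangements.

12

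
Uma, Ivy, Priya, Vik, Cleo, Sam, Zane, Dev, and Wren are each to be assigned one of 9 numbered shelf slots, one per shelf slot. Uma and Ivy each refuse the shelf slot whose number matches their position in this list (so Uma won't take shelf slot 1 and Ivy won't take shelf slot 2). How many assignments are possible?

287280

Let Aᵢ (for i ∈ {1, 2}) be the placements that put person i in their forbidden shelf slot. Any j of these fix j positions, leaving (9−j)! ways to fill the rest, and there are C(2,j) ways to pick which j.
By inclusion–exclusion, the number of valid placements is Σ_{j=0}^{2} (−1)^j C(2,j)·(9−j)!.
Computing: 362880 − 80640 + 5040 = 287280.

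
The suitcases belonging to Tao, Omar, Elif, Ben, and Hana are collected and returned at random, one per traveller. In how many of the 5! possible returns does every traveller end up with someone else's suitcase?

44

Let Aᵢ be the assignments in which traveller i gets their own suitcase. We want the size of the complement of A₁∪…∪A_5.
By inclusion–exclusion this is Σ_{j=0}^{5} (−1)^j C(5,j)·(5−j)!.
Computing: 120 − 120 + 60 − 20 + 5 − 1 = 44.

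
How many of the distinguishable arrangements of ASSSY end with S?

With the last slot taken by S, it remains to arrange the other 4 letters (ASSY).
Those 4 letters have S appearing twice, giving (4)!/(2!) = 12.

12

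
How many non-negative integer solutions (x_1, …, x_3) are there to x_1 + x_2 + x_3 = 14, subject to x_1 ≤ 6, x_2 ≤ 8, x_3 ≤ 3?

By stars and bars, unrestricted non-negative solutions to x_1+…+x_3 = 14 number C(14+2,2) = 120.
Subtract solutions that violate a single cap (substitute x_i' = x_i − (cap_i+1)): x_1 ≥ 7 gives C(9,2) = 36; x_2 ≥ 9 gives C(7,2) = 21; x_3 ≥ 4 gives C(12,2) = 66. Together 123.
Add back pairs where two caps are both exceeded: 0 + 10 + 3 = 13.
By inclusion–exclusion the count is 120 − 123 + 13 = 10.

10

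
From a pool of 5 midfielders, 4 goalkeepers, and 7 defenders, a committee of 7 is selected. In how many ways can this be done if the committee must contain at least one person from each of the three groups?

10283

With no constraint there are C(16,7) = 11440 possible selections.
Selections missing a whole group: no midfielders → C(11,7) = 330; no goalkeepers → C(12,7) = 792; no defenders → C(9,7) = 36.
Add back selections omitting two groups (i.e. drawn from a single group): C(5,7) + C(4,7) + C(7,7) = 1.
By inclusion–exclusion: 11440 − 1158 + 1 = 10283.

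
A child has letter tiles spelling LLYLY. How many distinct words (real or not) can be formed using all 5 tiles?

10

The 5 letters of LLYLY have repeats: L appearing 3 times and Y appearing twice.
Dividing 5! = 120 by 3!·2! = 12 for the repeated letters gives 10.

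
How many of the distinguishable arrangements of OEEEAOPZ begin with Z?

With the first slot taken by Z, it remains to arrange the other 7 letters (OEEEAOP).
Those 7 letters have E appearing 3 times and O appearing twice, giving (7)!/(3!·2!) = 420.

420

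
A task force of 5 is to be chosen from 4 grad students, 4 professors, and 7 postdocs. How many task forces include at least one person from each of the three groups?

2044

Total 5-person selections from all 15: C(15,5) = 3003.
Selections missing a whole group: no grad students → C(11,5) = 462; no professors → C(11,5) = 462; no postdocs → C(8,5) = 56.
Add back selections omitting two groups (i.e. drawn from a single group): C(4,5) + C(4,5) + C(7,5) = 21.
By inclusion–exclusion: 3003 − 980 + 21 = 2044.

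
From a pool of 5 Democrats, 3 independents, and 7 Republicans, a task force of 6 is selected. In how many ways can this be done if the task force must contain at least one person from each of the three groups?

3850

Total 6-person selections from all 15: C(15,6) = 5005.
Subtract selections that omit an entire group: no Democrats → C(10,6) = 210; no independents → C(12,6) = 924; no Republicans → C(8,6) = 28.
Add back selections omitting two groups (i.e. drawn from a single group): C(5,6) + C(3,6) + C(7,6) = 7.
By inclusion–exclusion: 5005 − 1162 + 7 = 3850.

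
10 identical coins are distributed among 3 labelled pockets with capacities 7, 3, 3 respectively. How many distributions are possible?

By stars and bars, unrestricted non-negative solutions to x_1+…+x_3 = 10 number C(10+2,2) = 66.
Subtract solutions that violate a single cap (substitute x_i' = x_i − (cap_i+1)): x_1 ≥ 8 gives C(4,2) = 6; x_2 ≥ 4 gives C(8,2) = 28; x_3 ≥ 4 gives C(8,2) = 28. Together 62.
Add back pairs where two caps are both exceeded: 0 + 0 + 6 = 6.
By inclusion–exclusion the count is 66 − 62 + 6 = 10.

10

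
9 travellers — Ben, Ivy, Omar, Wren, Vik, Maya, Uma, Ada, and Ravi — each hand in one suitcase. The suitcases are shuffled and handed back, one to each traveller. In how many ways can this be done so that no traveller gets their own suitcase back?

This is the derangement count D_9: permutations of 9 items with no fixed point.
By inclusion–exclusion this is Σ_{j=0}^{9} (−1)^j C(9,j)·(9−j)!.
Computing: 362880 − 362880 + 181440 − 60480 + 15120 − 3024 + 504 − 72 + 9 − 1 = 133496.

133496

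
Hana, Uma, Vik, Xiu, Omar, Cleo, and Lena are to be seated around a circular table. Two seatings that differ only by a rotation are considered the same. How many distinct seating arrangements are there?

720

Fix one person's seat to break rotational symmetry; the remaining 6 people can be arranged in (6)! = 720 ways.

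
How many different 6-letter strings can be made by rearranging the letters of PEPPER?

Letter multiplicities in PEPPER: E×2, P×3, R×1.
Dividing 6! = 720 by 3!·2! = 12 for the repeated letters gives 60.

60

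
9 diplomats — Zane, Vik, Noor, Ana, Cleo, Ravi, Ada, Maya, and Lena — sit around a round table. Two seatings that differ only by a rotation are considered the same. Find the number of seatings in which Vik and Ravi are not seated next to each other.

30240

All circular seatings of 9 people number (8)! = 40320.
Seatings with Vik beside Ravi: treat them as a block with 2 internal orders, giving 2 × (7)! = 10080.
Subtracting, 40320 − 10080 = 30240.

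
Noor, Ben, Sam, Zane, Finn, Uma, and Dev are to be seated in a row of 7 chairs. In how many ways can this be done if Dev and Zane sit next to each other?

1440

Treat {Dev, Zane} as a single unit. There are 6 units to order, and the pair itself can be ordered 2 ways.
So the count is 2·(6)! = 1440.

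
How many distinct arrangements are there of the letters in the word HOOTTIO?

Letter multiplicities in HOOTTIO: H×1, I×1, O×3, T×2.
Dividing 7! = 5040 by 3!·2! = 12 for the repeated letters gives 420.

420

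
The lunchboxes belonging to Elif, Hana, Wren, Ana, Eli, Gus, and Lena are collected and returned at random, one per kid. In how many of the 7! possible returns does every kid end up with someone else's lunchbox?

1854

This is the derangement count D_7: permutations of 7 items with no fixed point.
By inclusion–exclusion this is Σ_{j=0}^{7} (−1)^j C(7,j)·(7−j)!.
Computing: 5040 − 5040 + 2520 − 840 + 210 − 42 + 7 − 1 = 1854.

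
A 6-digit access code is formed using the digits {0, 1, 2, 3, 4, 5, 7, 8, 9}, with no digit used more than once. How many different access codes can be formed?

This is a permutation of 6 out of 9: P(9,6) = 9!/3!.
That product is 9 × 8 × 7 × 6 × 5 × 4 = 60480.

60480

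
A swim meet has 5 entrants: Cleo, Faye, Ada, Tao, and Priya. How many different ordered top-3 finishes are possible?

60

This is an ordered selection of 3 from 5: P(5,3).
That gives 5 × 4 × 3 = 60.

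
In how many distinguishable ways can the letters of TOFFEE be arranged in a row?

180

TOFFEE has 6 letters with E appearing twice and F appearing twice.
So there are 6! / (2!·2!) = 180 distinguishable arrangements.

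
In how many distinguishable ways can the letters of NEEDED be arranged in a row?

60

NEEDED has 6 letters with D appearing twice and E appearing 3 times.
Dividing 6! = 720 by 3!·2! = 12 for the repeated letters gives 60.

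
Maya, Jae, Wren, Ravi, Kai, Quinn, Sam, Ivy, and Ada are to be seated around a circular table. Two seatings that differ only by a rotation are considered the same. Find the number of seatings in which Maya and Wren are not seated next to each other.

All circular seatings of 9 people number (8)! = 40320.
Those with Maya next to Wren: fuse the pair into one unit and seat 8 units around a circle — 2·(7)! = 10080.
Subtracting, 40320 − 10080 = 30240.

30240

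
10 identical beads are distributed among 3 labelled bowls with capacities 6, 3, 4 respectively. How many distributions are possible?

10

Ignoring the caps, the number of non-negative solutions to x_1+…+x_3 = 10 is C(12,2) = 66.
Subtract solutions that violate a single cap (substitute x_i' = x_i − (cap_i+1)): x_1 ≥ 7 gives C(5,2) = 10; x_2 ≥ 4 gives C(8,2) = 28; x_3 ≥ 5 gives C(7,2) = 21. Together 59.
Add back pairs where two caps are both exceeded: 0 + 0 + 3 = 3.
By inclusion–exclusion the count is 66 − 59 + 3 = 10.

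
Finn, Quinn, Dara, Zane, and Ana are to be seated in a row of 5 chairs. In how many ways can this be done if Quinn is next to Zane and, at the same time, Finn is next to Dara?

Treat {Quinn,Zane} as one block (2 orders) and {Finn,Dara} as another (2 orders).
That leaves 3 units to arrange: 2 × 2 × 3! = 4 × 6 = 24.

24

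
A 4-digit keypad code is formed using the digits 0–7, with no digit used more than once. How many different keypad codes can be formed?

This is a permutation of 4 out of 8: P(8,4) = 8!/4!.
That product is 8 × 7 × 6 × 5 = 1680.

1680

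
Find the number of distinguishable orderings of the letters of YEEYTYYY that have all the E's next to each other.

42

Treat the 2 copies of E as a single block. The multiset to arrange is then {EE, T, Y, Y, Y, Y, Y}, 7 items in all.
That gives (7)!/(5!) = 42 arrangements.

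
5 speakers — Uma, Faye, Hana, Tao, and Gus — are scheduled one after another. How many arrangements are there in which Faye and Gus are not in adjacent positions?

72

Of the 5! = 120 arrangements, those with Faye and Gus adjacent number 2 × 4! = 48 (treat the pair as a block with 2 internal orders).
Complementary counting: 120 − 48 = 72.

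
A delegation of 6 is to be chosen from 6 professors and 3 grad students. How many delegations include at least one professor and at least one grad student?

Unrestricted: C(9,6) = 84 ways to pick any 6 of the 9.
Selections missing a whole group: no professors → C(3,6) = 0; no grad students → C(6,6) = 1.
Both groups omitted at once is impossible, so 84 − 1 = 83.

83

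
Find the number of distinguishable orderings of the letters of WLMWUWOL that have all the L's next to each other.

840

Treat the 2 copies of L as a single block. The multiset to arrange is then {LL, M, O, U, W, W, W}, 7 items in all.
That gives (7)!/(3!) = 840 arrangements.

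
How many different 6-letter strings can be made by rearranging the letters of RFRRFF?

RFRRFF has 6 letters with F appearing 3 times and R appearing 3 times.
Dividing 6! = 720 by 3!·3! = 36 for the repeated letters gives 20.

20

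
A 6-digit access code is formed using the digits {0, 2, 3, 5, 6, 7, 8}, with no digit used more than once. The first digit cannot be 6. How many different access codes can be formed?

The first digit has 7−1 = 6 choices (anything except 6).
The remaining 5 digits are filled from the other 6 symbols without repetition: 6 × 5 × 4 × 3 × 2 = 720.
Total: 6 × 720 = 4320.

4320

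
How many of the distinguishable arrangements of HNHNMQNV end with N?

1260

Fix N in the last position and arrange the remaining 7 letters.
Those 7 letters have H appearing twice and N appearing twice, giving (7)!/(2!·2!) = 1260.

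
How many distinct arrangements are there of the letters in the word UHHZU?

30

UHHZU has 5 letters with H appearing twice and U appearing twice.
So there are 5! / (2!·2!) = 30 distinguishable arrangements.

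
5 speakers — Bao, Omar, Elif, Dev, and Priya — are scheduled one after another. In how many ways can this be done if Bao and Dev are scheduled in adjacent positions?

Glue Bao and Dev into one block (2 internal orders), leaving 4 units to arrange in a row.
So the count is 2·(4)! = 48.

48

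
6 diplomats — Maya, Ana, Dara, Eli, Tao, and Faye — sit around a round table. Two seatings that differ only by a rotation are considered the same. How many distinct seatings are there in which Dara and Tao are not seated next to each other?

Without the restriction there are (5)! = 120 seatings.
Those with Dara next to Tao: fuse the pair into one unit and seat 5 units around a circle — 2·(4)! = 48.
Subtracting, 120 − 48 = 72.

72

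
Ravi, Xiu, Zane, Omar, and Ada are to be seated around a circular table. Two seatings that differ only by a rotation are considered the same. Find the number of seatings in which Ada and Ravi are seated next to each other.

12

Glue Ada and Ravi into a block (2 internal orders). Seating 4 units around a circle gives (3)! arrangements.
So 2 × (3)! = 2 × 6 = 12.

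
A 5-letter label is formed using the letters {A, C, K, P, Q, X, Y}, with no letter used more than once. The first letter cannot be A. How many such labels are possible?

The first letter has 7−1 = 6 choices (anything except A).
The remaining 4 letters are filled from the other 6 symbols without repetition: 6 × 5 × 4 × 3 = 360.
Total: 6 × 360 = 2160.

2160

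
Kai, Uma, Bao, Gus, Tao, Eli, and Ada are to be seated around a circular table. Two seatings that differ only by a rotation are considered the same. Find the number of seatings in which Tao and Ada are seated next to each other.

Treat {Tao, Ada} as one unit (2 internal orders) and seat the resulting 6 units around the table: (5)! circular arrangements.
So 2 × (5)! = 2 × 120 = 240.

240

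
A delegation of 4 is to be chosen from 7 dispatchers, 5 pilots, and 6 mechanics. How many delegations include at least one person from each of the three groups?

1575

Total 4-person selections from all 18: C(18,4) = 3060.
Selections missing a whole group: no dispatchers → C(11,4) = 330; no pilots → C(13,4) = 715; no mechanics → C(12,4) = 495.
Add back selections omitting two groups (i.e. drawn from a single group): C(7,4) + C(5,4) + C(6,4) = 55.
By inclusion–exclusion: 3060 − 1540 + 55 = 1575.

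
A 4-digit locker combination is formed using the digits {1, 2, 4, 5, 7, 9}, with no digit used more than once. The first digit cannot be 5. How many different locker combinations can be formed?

The first digit has 6−1 = 5 choices (anything except 5).
The remaining 3 digits are filled from the other 5 symbols without repetition: 5 × 4 × 3 = 60.
Total: 5 × 60 = 300.

300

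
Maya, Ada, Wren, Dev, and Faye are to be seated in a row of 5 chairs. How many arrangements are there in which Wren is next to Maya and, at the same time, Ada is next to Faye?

24

Treat {Wren,Maya} as one block (2 orders) and {Ada,Faye} as another (2 orders).
That leaves 3 units to arrange: 2 × 2 × 3! = 4 × 6 = 24.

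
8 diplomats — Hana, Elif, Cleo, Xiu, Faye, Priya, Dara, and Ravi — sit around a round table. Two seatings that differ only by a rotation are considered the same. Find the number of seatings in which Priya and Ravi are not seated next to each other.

Without the restriction there are (7)! = 5040 seatings.
Seatings with Priya beside Ravi: treat them as a block with 2 internal orders, giving 2 × (6)! = 1440.
Subtracting, 5040 − 1440 = 3600.

3600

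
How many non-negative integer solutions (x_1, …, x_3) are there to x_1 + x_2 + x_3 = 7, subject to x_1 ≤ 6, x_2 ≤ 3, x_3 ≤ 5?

22

By stars and bars, unrestricted non-negative solutions to x_1+…+x_3 = 7 number C(7+2,2) = 36.
Subtract solutions that violate a single cap (substitute x_i' = x_i − (cap_i+1)): x_1 ≥ 7 gives C(2,2) = 1; x_2 ≥ 4 gives C(5,2) = 10; x_3 ≥ 6 gives C(3,2) = 3. Together 14.
No two caps can be exceeded simultaneously, so the pair terms are all 0.
By inclusion–exclusion the count is 36 − 14 + 0 = 22.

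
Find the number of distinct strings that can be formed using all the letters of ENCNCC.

Letter multiplicities in ENCNCC: C×3, E×1, N×2.
So there are 6! / (3!·2!) = 60 distinguishable arrangements.

60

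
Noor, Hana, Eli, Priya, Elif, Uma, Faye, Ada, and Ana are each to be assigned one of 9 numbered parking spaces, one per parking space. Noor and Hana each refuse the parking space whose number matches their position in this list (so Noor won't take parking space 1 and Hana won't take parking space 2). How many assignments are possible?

287280

Let Aᵢ (for i ∈ {1, 2}) be the placements that put person i in their forbidden parking space. Any j of these fix j positions, leaving (9−j)! ways to fill the rest, and there are C(2,j) ways to pick which j.
By inclusion–exclusion, the number of valid placements is Σ_{j=0}^{2} (−1)^j C(2,j)·(9−j)!.
Computing: 362880 − 80640 + 5040 = 287280.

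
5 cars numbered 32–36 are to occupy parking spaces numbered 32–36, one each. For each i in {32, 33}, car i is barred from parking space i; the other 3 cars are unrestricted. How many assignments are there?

Let Aᵢ (for i ∈ {32, 33}) be the placements that put car i in its forbidden parking space. Any j of these fix j positions, leaving (5−j)! ways to fill the rest, and there are C(2,j) ways to pick which j.
By inclusion–exclusion, the number of valid placements is Σ_{j=0}^{2} (−1)^j C(2,j)·(5−j)!.
Computing: 120 − 48 + 6 = 78.

78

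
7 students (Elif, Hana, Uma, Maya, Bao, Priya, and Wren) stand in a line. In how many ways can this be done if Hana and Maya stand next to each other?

1440

Place the 5 others and the Hana-Maya pair as 6 objects in a line; the pair has 2 internal arrangements.
So the count is 2·(6)! = 1440.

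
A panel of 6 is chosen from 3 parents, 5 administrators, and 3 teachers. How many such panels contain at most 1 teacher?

196

Split by how many teachers are chosen (0 through 1).
Sum: C(3,0)·C(8,6) + C(3,1)·C(8,5) = 28 + 168 = 196.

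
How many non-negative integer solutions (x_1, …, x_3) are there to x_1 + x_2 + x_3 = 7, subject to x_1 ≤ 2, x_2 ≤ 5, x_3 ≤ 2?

Ignoring the caps, the number of non-negative solutions to x_1+…+x_3 = 7 is C(9,2) = 36.
Subtract solutions that violate a single cap (substitute x_i' = x_i − (cap_i+1)): x_1 ≥ 3 gives C(6,2) = 15; x_2 ≥ 6 gives C(3,2) = 3; x_3 ≥ 3 gives C(6,2) = 15. Together 33.
Add back pairs where two caps are both exceeded: 0 + 3 + 0 = 3.
By inclusion–exclusion the count is 36 − 33 + 3 = 6.

6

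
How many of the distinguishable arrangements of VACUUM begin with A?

60

With the first slot taken by A, it remains to arrange the other 5 letters (VCUUM).
Those 5 letters have U appearing twice, giving (5)!/(2!) = 60.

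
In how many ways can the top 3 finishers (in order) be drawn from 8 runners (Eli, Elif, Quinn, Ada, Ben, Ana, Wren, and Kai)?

There are 8 choices for 1st place, 7 for 2nd, and 6 for 3rd.
That gives 8 × 7 × 6 = 336.

336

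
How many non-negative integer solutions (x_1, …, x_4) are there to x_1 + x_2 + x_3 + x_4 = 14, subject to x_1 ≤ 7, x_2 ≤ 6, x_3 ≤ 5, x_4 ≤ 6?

201

Without the upper bounds there are C(17,3) = 680 ways to split 14 among 4 variables.
Subtract solutions that violate a single cap (substitute x_i' = x_i − (cap_i+1)): x_1 ≥ 8 gives C(9,3) = 84; x_2 ≥ 7 gives C(10,3) = 120; x_3 ≥ 6 gives C(11,3) = 165; x_4 ≥ 7 gives C(10,3) = 120. Together 489.
Add back pairs where two caps are both exceeded: 0 + 1 + 0 + 4 + 1 + 4 = 10.
By inclusion–exclusion the count is 680 − 489 + 10 = 201.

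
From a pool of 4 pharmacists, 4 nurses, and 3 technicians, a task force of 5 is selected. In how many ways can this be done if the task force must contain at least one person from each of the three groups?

364

Total 5-person selections from all 11: C(11,5) = 462.
Selections missing a whole group: no pharmacists → C(7,5) = 21; no nurses → C(7,5) = 21; no technicians → C(8,5) = 56.
Add back selections omitting two groups (i.e. drawn from a single group): C(4,5) + C(4,5) + C(3,5) = 0.
By inclusion–exclusion: 462 − 98 + 0 = 364.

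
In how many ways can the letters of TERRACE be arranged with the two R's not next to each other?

900

There are 7!/(2!·2!) = 1260 arrangements of TERRACE in total.
Arrangements with the R's together: treat RR as one letter, giving (6)!/(2!) = 360.
Hence 1260 − 360 = 900.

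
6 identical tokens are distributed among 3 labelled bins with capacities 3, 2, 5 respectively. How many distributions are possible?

Without the upper bounds there are C(8,2) = 28 ways to split 6 among 3 bins.
Subtract solutions that violate a single cap (substitute x_i' = x_i − (cap_i+1)): x_1 ≥ 4 gives C(4,2) = 6; x_2 ≥ 3 gives C(5,2) = 10; x_3 ≥ 6 gives C(2,2) = 1. Together 17.
No two caps can be exceeded simultaneously, so the pair terms are all 0.
By inclusion–exclusion the count is 28 − 17 + 0 = 11.

11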